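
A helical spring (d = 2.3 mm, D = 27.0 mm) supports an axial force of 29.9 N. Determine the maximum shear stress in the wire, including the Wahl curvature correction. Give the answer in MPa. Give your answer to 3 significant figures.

Spring index C = D/d = 27.0/2.3 = 11.7391
K_W = (4C−1)/(4C−4) + 0.615/C = 45.957/42.957 + 0.0524 = 1.1222
τ₀ = 8FD/(πd³) = 8·29.9·27.0/(π·2.3³) = 6458.4/38.224 = 168.96 MPa
τ_max = K·τ₀ = 1.1222 × 168.96 = 189.61 MPa

190 MPa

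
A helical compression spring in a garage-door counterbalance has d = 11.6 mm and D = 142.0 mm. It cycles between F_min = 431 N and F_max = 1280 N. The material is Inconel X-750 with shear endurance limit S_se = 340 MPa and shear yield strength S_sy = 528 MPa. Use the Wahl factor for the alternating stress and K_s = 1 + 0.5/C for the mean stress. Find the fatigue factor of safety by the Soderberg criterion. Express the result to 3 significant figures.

1.40

C = D/d = 142.0/11.6 = 12.2414; K_W = (4C−1)/(4C−4)+0.615/C = 1.1170; K_s = 1+0.5/C = 1.0408
F_a = (F_max−F_min)/2 = 424.5 N; F_m = (F_max+F_min)/2 = 855.5 N
τ_a = K_W·8F_aD/(πd³) = 1.1170 × 98.34 = 109.84 MPa
τ_m = K_s·8F_mD/(πd³) = 1.0408 × 198.19 = 206.28 MPa
Soderberg: 1/n_f = τ_a/S_se + τ_m/S_sy = 109.84/340 + 206.28/528 = 0.32306 + 0.39068 = 0.71375
n_f = 1/0.71375 = 1.401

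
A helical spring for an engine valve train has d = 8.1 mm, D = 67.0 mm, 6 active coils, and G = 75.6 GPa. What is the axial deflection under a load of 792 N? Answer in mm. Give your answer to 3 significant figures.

k = Gd⁴/(8D³N_a) = (75.6×10³)(8.1⁴)/(8·67.0³·6) = 22.542 N/mm
δ = F/k = 792 / 22.542 = 35.134 mm

35.1 mm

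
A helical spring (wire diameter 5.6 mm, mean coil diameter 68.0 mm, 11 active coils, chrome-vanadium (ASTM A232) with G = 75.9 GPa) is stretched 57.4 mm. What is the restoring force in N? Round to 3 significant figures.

155 N

k = Gd⁴/(8D³N_a) = (75.9×10³)(5.6⁴)/(8·68.0³·11) = 2.6976 N/mm
F = k·δ = 2.6976 × 57.4 = 154.84 N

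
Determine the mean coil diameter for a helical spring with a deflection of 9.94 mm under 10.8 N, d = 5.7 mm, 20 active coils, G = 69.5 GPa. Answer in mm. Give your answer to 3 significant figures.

75.0 mm

Required rate k = F/δ = 10.8/9.94 = 1.0865 N/mm
D = (Gd⁴/(8N_a·k))^(1/3) = (69.5×10³·5.7⁴/(8·20·1.0865))^(1/3)
  = (422014)^(1/3) = 75.0082 mm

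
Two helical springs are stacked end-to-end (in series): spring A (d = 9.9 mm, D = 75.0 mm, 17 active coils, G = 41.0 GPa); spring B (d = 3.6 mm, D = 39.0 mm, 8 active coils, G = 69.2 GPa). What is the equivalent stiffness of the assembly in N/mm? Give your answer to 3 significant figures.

k_A = Gd⁴/(8D³N_a) = (41.0×10³)(9.9⁴)/(8·75.0³·17) = 6.8644 N/mm
k_B = Gd⁴/(8D³N_a) = (69.2×10³)(3.6⁴)/(8·39.0³·8) = 3.0616 N/mm
Series: 1/k_eq = 1/6.8644 + 1/3.0616 = 0.47231; k_eq = 2.1173 N/mm

2.12 N/mm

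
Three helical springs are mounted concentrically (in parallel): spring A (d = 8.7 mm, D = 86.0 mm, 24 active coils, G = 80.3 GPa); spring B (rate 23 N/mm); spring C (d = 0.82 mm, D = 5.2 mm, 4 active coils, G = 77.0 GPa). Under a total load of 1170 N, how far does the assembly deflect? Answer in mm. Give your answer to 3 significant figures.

k_A = Gd⁴/(8D³N_a) = (80.3×10³)(8.7⁴)/(8·86.0³·24) = 3.767 N/mm
k_C = Gd⁴/(8D³N_a) = (77.0×10³)(0.82⁴)/(8·5.2³·4) = 7.7372 N/mm
Parallel: k_eq = 3.767 + 23 + 7.7372 = 34.504 N/mm
δ = F/k_eq = 1170/34.504 = 33.909 mm

33.9 mm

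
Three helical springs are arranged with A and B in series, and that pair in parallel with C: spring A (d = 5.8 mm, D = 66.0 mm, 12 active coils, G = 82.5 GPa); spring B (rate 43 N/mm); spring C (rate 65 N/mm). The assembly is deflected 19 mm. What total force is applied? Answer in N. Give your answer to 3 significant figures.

k_A = Gd⁴/(8D³N_a) = (82.5×10³)(5.8⁴)/(8·66.0³·12) = 3.3827 N/mm
Springs A,B series: k_AB = 1/(1/3.3827+1/43) = 3.136 N/mm; parallel with C: k_eq = 3.136+65 = 68.136 N/mm
F = k_eq·δ = 68.136·19 = 1294.6 N

1290 N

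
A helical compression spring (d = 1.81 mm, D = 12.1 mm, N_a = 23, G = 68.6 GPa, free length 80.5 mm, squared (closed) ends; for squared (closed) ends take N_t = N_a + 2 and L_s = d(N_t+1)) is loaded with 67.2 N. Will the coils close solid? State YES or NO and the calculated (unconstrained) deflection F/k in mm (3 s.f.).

NO, δ = 29.8 mm

k = Gd⁴/(8D³N_a) = (68.6×10³)(1.81⁴)/(8·12.1³·23) = 2.2587 N/mm
N_t = 25; L_s = 1.81·26 = 47.06 mm; δ_solid = L₀ − L_s = 80.5 − 47.06 = 33.44 mm
δ = F/k = 67.2/2.2587 = 29.751 mm
δ < δ_solid → spring does not go solid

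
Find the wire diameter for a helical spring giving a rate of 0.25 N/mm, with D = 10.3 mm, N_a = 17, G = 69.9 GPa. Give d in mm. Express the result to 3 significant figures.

0.854 mm

d = (8D³N_a·k / G)^(1/4) = (8·10.3³·17·0.25 / (69.9×10³))^0.25
  = (0.53151)^0.25 = 0.8538 mm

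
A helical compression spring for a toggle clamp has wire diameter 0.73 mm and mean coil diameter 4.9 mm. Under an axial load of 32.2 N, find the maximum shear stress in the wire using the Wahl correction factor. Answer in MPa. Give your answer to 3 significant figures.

1260 MPa

Spring index C = D/d = 4.9/0.73 = 6.7123
K_W = (4C−1)/(4C−4) + 0.615/C = 25.849/22.849 + 0.0916 = 1.2229
τ₀ = 8FD/(πd³) = 8·32.2·4.9/(π·0.73³) = 1262.24/1.2221 = 1032.8 MPa
τ_max = K·τ₀ = 1.2229 × 1032.8 = 1263.1 MPa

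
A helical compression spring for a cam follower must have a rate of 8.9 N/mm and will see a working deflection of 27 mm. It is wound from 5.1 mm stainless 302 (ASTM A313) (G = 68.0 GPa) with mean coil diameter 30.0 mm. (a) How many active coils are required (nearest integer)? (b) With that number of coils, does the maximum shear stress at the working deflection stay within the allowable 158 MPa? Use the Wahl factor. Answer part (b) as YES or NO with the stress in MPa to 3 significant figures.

(a) 24 coils; (b) NO, τ_max = 174 MPa

N_a = Gd⁴/(8D³k) = (68.0×10³)(5.1⁴)/(8·30.0³·8.9) = 23.93 → N_a = 24
Actual rate k = Gd⁴/(8D³·24) = 8.8741 N/mm
Working load F = kδ = 8.8741·27 = 239.6 N
C = 30.0/5.1 = 5.8824; K_W = (4C−1)/(4C−4)+0.615/C = 1.2582
τ_max = K_W·8FD/(πd³) = 1.2582·137.99 = 173.61 MPa
τ_max > 158 MPa → exceeds allowable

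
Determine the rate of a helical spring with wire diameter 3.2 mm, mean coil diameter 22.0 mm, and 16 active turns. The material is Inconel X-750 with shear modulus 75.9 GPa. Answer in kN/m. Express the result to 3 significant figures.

5.84 kN/m

k = Gd⁴/(8D³N_a) = (75.9×10³ × 3.2⁴) / (8 × 22.0³ × 16)
  = 7.95869e+06 / 1.36294e+06 = 5.8393 N/mm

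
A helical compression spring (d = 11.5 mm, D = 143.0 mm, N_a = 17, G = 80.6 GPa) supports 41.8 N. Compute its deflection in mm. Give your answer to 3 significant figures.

k = Gd⁴/(8D³N_a) = (80.6×10³)(11.5⁴)/(8·143.0³·17) = 3.5447 N/mm
δ = F/k = 41.8 / 3.5447 = 11.792 mm

11.8 mm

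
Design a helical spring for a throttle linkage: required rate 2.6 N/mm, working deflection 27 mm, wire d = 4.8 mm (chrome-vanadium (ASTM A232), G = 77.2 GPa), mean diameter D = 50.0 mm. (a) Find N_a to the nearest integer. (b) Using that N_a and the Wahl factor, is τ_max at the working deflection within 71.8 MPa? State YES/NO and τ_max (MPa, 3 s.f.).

N_a = Gd⁴/(8D³k) = (77.2×10³)(4.8⁴)/(8·50.0³·2.6) = 15.76 → N_a = 16
Actual rate k = Gd⁴/(8D³·16) = 2.5613 N/mm
Working load F = kδ = 2.5613·27 = 69.155 N
C = 50.0/4.8 = 10.4167; K_W = (4C−1)/(4C−4)+0.615/C = 1.1387
τ_max = K_W·8FD/(πd³) = 1.1387·79.618 = 90.66 MPa
τ_max > 71.8 MPa → exceeds allowable

(a) 16 coils; (b) NO, τ_max = 90.7 MPa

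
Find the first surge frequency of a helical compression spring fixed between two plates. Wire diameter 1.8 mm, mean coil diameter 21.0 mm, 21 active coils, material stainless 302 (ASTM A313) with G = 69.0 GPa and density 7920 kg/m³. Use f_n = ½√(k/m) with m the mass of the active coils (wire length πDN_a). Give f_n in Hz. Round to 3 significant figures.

k = Gd⁴/(8D³N_a) = (69.0×10³)(1.8⁴)/(8·21.0³·21) = 0.46556 N/mm = 465.56 N/m
Wire length L = πDN_a = π·21.0·21 = 1385.4 mm
m = ρ·(πd²/4)·L = 7920 × 2.5447×10⁻⁶ m² × 1.3854 m = 0.027922 kg
f_n = ½√(k/m) = 0.5·√(465.56/0.027922) = 0.5·√(16673) = 64.563 Hz

64.6 Hz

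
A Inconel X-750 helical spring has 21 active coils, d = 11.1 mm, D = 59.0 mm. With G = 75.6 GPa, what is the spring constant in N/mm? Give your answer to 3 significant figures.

k = Gd⁴/(8D³N_a) = (75.6×10³ × 11.1⁴) / (8 × 59.0³ × 21)
  = 1.14766e+09 / 3.45037e+07 = 33.262 N/mm

33.3 N/mm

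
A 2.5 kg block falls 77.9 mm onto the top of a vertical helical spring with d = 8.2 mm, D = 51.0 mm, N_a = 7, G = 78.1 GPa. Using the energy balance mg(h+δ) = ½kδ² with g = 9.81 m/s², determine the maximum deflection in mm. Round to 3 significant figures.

k = Gd⁴/(8D³N_a) = (78.1×10³)(8.2⁴)/(8·51.0³·7) = 47.534 N/mm
W = mg = 2.5 × 9.81 = 24.525 N
½kδ² − Wδ − Wh = 0 → δ = (W + √(W² + 2kWh))/k
δ = (24.525 + √(601.48 + 181629))/47.534 = (24.525 + 426.88)/47.534 = 9.4965 mm

9.50 mm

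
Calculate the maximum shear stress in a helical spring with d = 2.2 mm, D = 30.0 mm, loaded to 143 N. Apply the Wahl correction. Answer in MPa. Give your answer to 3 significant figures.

Spring index C = D/d = 30.0/2.2 = 13.6364
K_W = (4C−1)/(4C−4) + 0.615/C = 53.545/50.545 + 0.0451 = 1.1045
τ₀ = 8FD/(πd³) = 8·143·30.0/(π·2.2³) = 34320/33.452 = 1026 MPa
τ_max = K·τ₀ = 1.1045 × 1026 = 1133.1 MPa

1130 MPa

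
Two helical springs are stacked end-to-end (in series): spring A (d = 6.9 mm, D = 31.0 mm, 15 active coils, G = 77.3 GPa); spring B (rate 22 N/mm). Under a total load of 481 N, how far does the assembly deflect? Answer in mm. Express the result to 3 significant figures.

k_A = Gd⁴/(8D³N_a) = (77.3×10³)(6.9⁴)/(8·31.0³·15) = 49.013 N/mm
Series: 1/k_eq = 1/49.013 + 1/22 = 0.065857; k_eq = 15.184 N/mm
δ = F/k_eq = 481/15.184 = 31.677 mm

31.7 mm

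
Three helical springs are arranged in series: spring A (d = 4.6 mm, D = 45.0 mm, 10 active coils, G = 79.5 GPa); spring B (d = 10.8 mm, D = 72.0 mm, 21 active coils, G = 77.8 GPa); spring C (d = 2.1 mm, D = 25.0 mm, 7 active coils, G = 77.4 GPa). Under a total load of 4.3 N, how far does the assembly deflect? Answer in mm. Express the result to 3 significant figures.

k_A = Gd⁴/(8D³N_a) = (79.5×10³)(4.6⁴)/(8·45.0³·10) = 4.8828 N/mm
k_B = Gd⁴/(8D³N_a) = (77.8×10³)(10.8⁴)/(8·72.0³·21) = 16.88 N/mm
k_C = Gd⁴/(8D³N_a) = (77.4×10³)(2.1⁴)/(8·25.0³·7) = 1.7203 N/mm
Series: 1/k_eq = 1/4.8828 + 1/16.88 + 1/1.7203 = 0.84533; k_eq = 1.183 N/mm
δ = F/k_eq = 4.3/1.183 = 3.6349 mm

3.63 mm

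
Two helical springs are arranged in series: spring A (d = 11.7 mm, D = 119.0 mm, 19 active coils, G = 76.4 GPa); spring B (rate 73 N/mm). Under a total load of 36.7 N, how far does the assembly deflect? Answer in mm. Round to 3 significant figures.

k_A = Gd⁴/(8D³N_a) = (76.4×10³)(11.7⁴)/(8·119.0³·19) = 5.5892 N/mm
Series: 1/k_eq = 1/5.5892 + 1/73 = 0.19261; k_eq = 5.1917 N/mm
δ = F/k_eq = 36.7/5.1917 = 7.0689 mm

7.07 mm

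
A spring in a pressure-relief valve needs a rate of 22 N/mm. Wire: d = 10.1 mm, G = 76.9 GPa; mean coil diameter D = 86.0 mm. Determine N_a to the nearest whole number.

N_a = Gd⁴/(8D³k) = (76.9×10³ × 10.1⁴)/(8 × 86.0³ × 22)
    = 8.00224e+08 / 1.11946e+08 = 7.148 → 7 coils

7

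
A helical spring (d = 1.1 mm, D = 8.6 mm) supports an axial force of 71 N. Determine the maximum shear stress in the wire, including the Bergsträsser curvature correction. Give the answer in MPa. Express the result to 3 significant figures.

Spring index C = D/d = 8.6/1.1 = 7.8182
K_B = (4C+2)/(4C−3) = 33.273/28.273 = 1.1768
τ₀ = 8FD/(πd³) = 8·71·8.6/(π·1.1³) = 4884.8/4.1815 = 1168.2 MPa
τ_max = K·τ₀ = 1.1768 × 1168.2 = 1374.8 MPa

1370 MPa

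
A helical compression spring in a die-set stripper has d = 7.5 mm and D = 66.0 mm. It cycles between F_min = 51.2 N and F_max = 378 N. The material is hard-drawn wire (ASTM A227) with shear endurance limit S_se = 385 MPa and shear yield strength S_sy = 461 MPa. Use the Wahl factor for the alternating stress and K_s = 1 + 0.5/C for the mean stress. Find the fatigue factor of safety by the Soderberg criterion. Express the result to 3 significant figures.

C = D/d = 66.0/7.5 = 8.8000; K_W = (4C−1)/(4C−4)+0.615/C = 1.1660; K_s = 1+0.5/C = 1.0568
F_a = (F_max−F_min)/2 = 163.4 N; F_m = (F_max+F_min)/2 = 214.6 N
τ_a = K_W·8F_aD/(πd³) = 1.1660 × 65.096 = 75.904 MPa
τ_m = K_s·8F_mD/(πd³) = 1.0568 × 85.493 = 90.35 MPa
Soderberg: 1/n_f = τ_a/S_se + τ_m/S_sy = 75.904/385 + 90.35/461 = 0.19715 + 0.19599 = 0.39314
n_f = 1/0.39314 = 2.544

2.54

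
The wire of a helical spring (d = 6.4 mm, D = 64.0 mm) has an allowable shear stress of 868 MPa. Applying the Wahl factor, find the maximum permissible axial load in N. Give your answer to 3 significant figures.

C = D/d = 64.0/6.4 = 10.0000
K_W = (4C−1)/(4C−4) + 0.615/C = 39.000/36.000 + 0.0615 = 1.1448
τ_max = K·8FD/(πd³) → F_max = τ_allow·πd³/(8DK)
F_max = 868·π·6.4³/(8·64.0·1.1448) = 7.1484e+05/586.15 = 1219.5 N

1220 N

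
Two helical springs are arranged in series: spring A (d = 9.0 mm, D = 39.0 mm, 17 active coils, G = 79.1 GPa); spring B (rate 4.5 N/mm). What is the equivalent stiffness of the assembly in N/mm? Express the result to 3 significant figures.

k_A = Gd⁴/(8D³N_a) = (79.1×10³)(9.0⁴)/(8·39.0³·17) = 64.33 N/mm
Series: 1/k_eq = 1/64.33 + 1/4.5 = 0.23777; k_eq = 4.2058 N/mm

4.21 N/mm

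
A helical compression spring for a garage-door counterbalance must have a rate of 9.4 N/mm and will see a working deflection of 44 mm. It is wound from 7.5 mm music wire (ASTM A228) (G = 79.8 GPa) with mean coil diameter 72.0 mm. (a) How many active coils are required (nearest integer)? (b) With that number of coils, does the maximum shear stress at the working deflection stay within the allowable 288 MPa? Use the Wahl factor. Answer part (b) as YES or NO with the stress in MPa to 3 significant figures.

(a) 9 coils; (b) YES, τ_max = 207 MPa

N_a = Gd⁴/(8D³k) = (79.8×10³)(7.5⁴)/(8·72.0³·9.4) = 8.996 → N_a = 9
Actual rate k = Gd⁴/(8D³·9) = 9.3955 N/mm
Working load F = kδ = 9.3955·44 = 413.4 N
C = 72.0/7.5 = 9.6000; K_W = (4C−1)/(4C−4)+0.615/C = 1.1513
τ_max = K_W·8FD/(πd³) = 1.1513·179.66 = 206.84 MPa
τ_max ≤ 288 MPa → acceptable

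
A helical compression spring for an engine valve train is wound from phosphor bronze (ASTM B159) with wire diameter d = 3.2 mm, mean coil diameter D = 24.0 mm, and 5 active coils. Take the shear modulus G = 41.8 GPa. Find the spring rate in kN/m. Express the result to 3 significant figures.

k = Gd⁴/(8D³N_a) = (41.8×10³ × 3.2⁴) / (8 × 24.0³ × 5)
  = 4.38305e+06 / 552960 = 7.9265 N/mm

7.93 kN/m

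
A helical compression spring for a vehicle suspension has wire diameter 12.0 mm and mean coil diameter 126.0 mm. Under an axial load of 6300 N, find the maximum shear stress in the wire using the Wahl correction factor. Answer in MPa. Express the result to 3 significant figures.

Spring index C = D/d = 126.0/12.0 = 10.5000
K_W = (4C−1)/(4C−4) + 0.615/C = 41.000/38.000 + 0.0586 = 1.1375
τ₀ = 8FD/(πd³) = 8·6300·126.0/(π·12.0³) = 6.3504e+06/5428.7 = 1169.8 MPa
τ_max = K·τ₀ = 1.1375 × 1169.8 = 1330.7 MPa

1330 MPa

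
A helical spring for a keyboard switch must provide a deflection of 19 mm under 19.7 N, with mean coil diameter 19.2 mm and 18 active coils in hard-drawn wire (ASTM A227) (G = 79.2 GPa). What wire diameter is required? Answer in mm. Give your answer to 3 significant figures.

Required rate k = F/δ = 19.7/19 = 1.0368 N/mm
d = (8D³N_a·k / G)^(1/4) = (8·19.2³·18·1.0368 / (79.2×10³))^0.25
  = (13.343)^0.25 = 1.9112 mm

1.91 mm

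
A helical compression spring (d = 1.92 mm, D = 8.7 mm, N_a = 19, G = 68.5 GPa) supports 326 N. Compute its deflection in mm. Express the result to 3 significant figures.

k = Gd⁴/(8D³N_a) = (68.5×10³)(1.92⁴)/(8·8.7³·19) = 9.3002 N/mm
δ = F/k = 326 / 9.3002 = 35.053 mm

35.1 mm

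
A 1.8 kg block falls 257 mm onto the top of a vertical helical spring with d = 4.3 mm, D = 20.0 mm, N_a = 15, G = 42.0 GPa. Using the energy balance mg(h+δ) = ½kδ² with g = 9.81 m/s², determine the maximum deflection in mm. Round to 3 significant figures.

k = Gd⁴/(8D³N_a) = (42.0×10³)(4.3⁴)/(8·20.0³·15) = 14.957 N/mm
W = mg = 1.8 × 9.81 = 17.658 N
½kδ² − Wδ − Wh = 0 → δ = (W + √(W² + 2kWh))/k
δ = (17.658 + √(311.8 + 135755))/14.957 = (17.658 + 368.87)/14.957 = 25.842 mm

25.8 mm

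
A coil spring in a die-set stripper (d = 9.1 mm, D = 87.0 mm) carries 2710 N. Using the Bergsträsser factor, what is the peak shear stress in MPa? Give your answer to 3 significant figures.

910 MPa

Spring index C = D/d = 87.0/9.1 = 9.5604
K_B = (4C+2)/(4C−3) = 40.242/35.242 = 1.1419
τ₀ = 8FD/(πd³) = 8·2710·87.0/(π·9.1³) = 1.88616e+06/2367.4 = 796.72 MPa
τ_max = K·τ₀ = 1.1419 × 796.72 = 909.75 MPa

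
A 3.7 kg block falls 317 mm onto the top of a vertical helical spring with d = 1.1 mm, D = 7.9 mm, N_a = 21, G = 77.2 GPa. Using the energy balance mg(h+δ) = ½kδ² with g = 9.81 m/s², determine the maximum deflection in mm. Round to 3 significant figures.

159 mm

k = Gd⁴/(8D³N_a) = (77.2×10³)(1.1⁴)/(8·7.9³·21) = 1.3646 N/mm
W = mg = 3.7 × 9.81 = 36.297 N
½kδ² − Wδ − Wh = 0 → δ = (W + √(W² + 2kWh))/k
δ = (36.297 + √(1317.5 + 31402))/1.3646 = (36.297 + 180.89)/1.3646 = 159.16 mm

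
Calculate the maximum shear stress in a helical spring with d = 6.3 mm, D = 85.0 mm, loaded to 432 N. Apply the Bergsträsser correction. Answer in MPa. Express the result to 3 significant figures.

411 MPa

Spring index C = D/d = 85.0/6.3 = 13.4921
K_B = (4C+2)/(4C−3) = 55.968/50.968 = 1.0981
τ₀ = 8FD/(πd³) = 8·432·85.0/(π·6.3³) = 293760/785.55 = 373.96 MPa
τ_max = K·τ₀ = 1.0981 × 373.96 = 410.64 MPa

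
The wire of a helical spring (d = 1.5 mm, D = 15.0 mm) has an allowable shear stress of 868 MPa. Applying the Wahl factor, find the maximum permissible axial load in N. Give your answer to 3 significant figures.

C = D/d = 15.0/1.5 = 10.0000
K_W = (4C−1)/(4C−4) + 0.615/C = 39.000/36.000 + 0.0615 = 1.1448
τ_max = K·8FD/(πd³) → F_max = τ_allow·πd³/(8DK)
F_max = 868·π·1.5³/(8·15.0·1.1448) = 9203.3/137.38 = 66.992 N

67.0 N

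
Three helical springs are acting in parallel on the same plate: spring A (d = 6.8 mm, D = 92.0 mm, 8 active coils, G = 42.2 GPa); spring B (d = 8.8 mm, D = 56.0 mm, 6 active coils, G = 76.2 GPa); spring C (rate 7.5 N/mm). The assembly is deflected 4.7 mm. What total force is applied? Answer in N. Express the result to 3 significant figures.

k_A = Gd⁴/(8D³N_a) = (42.2×10³)(6.8⁴)/(8·92.0³·8) = 1.8105 N/mm
k_B = Gd⁴/(8D³N_a) = (76.2×10³)(8.8⁴)/(8·56.0³·6) = 54.21 N/mm
Parallel: k_eq = 1.8105 + 54.21 + 7.5 = 63.521 N/mm
F = k_eq·δ = 63.521·4.7 = 298.55 N

299 N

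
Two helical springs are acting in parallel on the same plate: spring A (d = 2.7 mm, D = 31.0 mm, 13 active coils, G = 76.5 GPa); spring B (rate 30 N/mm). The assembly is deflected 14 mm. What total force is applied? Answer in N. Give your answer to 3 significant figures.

k_A = Gd⁴/(8D³N_a) = (76.5×10³)(2.7⁴)/(8·31.0³·13) = 1.3122 N/mm
Parallel: k_eq = 1.3122 + 30 = 31.312 N/mm
F = k_eq·δ = 31.312·14 = 438.37 N

438 N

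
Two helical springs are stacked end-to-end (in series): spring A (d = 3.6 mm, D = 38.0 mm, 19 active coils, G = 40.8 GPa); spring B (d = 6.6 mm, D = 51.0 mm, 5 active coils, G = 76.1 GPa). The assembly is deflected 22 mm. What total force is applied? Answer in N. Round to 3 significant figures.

17.5 N

k_A = Gd⁴/(8D³N_a) = (40.8×10³)(3.6⁴)/(8·38.0³·19) = 0.82163 N/mm
k_B = Gd⁴/(8D³N_a) = (76.1×10³)(6.6⁴)/(8·51.0³·5) = 27.214 N/mm
Series: 1/k_eq = 1/0.82163 + 1/27.214 = 1.2538; k_eq = 0.79755 N/mm
F = k_eq·δ = 0.79755·22 = 17.546 N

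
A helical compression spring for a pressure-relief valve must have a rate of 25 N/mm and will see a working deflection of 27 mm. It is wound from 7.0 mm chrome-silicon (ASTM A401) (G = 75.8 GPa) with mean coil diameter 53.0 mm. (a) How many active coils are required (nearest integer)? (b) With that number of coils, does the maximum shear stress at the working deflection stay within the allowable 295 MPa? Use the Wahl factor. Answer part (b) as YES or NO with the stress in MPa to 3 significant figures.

N_a = Gd⁴/(8D³k) = (75.8×10³)(7.0⁴)/(8·53.0³·25) = 6.112 → N_a = 6
Actual rate k = Gd⁴/(8D³·6) = 25.468 N/mm
Working load F = kδ = 25.468·27 = 687.63 N
C = 53.0/7.0 = 7.5714; K_W = (4C−1)/(4C−4)+0.615/C = 1.1954
τ_max = K_W·8FD/(πd³) = 1.1954·270.57 = 323.43 MPa
τ_max > 295 MPa → exceeds allowable

(a) 6 coils; (b) NO, τ_max = 323 MPa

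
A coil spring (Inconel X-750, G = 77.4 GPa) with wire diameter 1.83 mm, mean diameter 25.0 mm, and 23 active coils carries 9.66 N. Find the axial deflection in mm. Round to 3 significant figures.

k = Gd⁴/(8D³N_a) = (77.4×10³)(1.83⁴)/(8·25.0³·23) = 0.30193 N/mm
δ = F/k = 9.66 / 0.30193 = 31.994 mm

32.0 mm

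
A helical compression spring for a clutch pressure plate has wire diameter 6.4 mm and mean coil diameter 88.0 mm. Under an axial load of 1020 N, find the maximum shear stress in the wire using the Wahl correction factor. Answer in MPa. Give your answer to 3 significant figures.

962 MPa

Spring index C = D/d = 88.0/6.4 = 13.7500
K_W = (4C−1)/(4C−4) + 0.615/C = 54.000/51.000 + 0.0447 = 1.1036
τ₀ = 8FD/(πd³) = 8·1020·88.0/(π·6.4³) = 718080/823.55 = 871.93 MPa
τ_max = K·τ₀ = 1.1036 × 871.93 = 962.22 MPa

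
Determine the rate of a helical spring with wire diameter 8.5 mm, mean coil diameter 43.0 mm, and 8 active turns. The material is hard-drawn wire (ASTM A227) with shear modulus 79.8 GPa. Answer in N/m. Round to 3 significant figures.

k = Gd⁴/(8D³N_a) = (79.8×10³ × 8.5⁴) / (8 × 43.0³ × 8)
  = 4.16561e+08 / 5.08845e+06 = 81.864 N/mm = 81864 N/m

81900 N/m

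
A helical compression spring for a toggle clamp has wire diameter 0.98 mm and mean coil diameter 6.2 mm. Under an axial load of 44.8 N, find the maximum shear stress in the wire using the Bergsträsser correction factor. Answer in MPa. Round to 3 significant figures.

920 MPa

Spring index C = D/d = 6.2/0.98 = 6.3265
K_B = (4C+2)/(4C−3) = 27.306/22.306 = 1.2242
τ₀ = 8FD/(πd³) = 8·44.8·6.2/(π·0.98³) = 2222.08/2.9568 = 751.5 MPa
τ_max = K·τ₀ = 1.2242 × 751.5 = 919.96 MPa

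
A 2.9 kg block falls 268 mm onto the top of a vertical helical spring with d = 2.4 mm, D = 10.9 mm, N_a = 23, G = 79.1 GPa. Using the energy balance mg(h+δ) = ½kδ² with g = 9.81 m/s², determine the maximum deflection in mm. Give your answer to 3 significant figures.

39.9 mm

k = Gd⁴/(8D³N_a) = (79.1×10³)(2.4⁴)/(8·10.9³·23) = 11.013 N/mm
W = mg = 2.9 × 9.81 = 28.449 N
½kδ² − Wδ − Wh = 0 → δ = (W + √(W² + 2kWh))/k
δ = (28.449 + √(809.35 + 167941))/11.013 = (28.449 + 410.79)/11.013 = 39.882 mm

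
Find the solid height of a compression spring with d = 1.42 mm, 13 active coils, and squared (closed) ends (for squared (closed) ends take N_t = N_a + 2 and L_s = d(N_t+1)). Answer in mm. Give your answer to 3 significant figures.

squared (closed) ends: N_t = N_a + 2 = 13 + 2 = 15
L_s = d·(N_t+1) = 1.42 × 16 = 22.72 mm

22.7 mm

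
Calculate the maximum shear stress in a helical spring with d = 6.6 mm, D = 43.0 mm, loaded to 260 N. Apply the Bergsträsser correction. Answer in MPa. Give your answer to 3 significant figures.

Spring index C = D/d = 43.0/6.6 = 6.5152
K_B = (4C+2)/(4C−3) = 28.061/23.061 = 1.2168
τ₀ = 8FD/(πd³) = 8·260·43.0/(π·6.6³) = 89440/903.2 = 99.026 MPa
τ_max = K·τ₀ = 1.2168 × 99.026 = 120.5 MPa

120 MPa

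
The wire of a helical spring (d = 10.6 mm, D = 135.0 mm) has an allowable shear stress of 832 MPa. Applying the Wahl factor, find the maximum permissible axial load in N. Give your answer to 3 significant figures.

C = D/d = 135.0/10.6 = 12.7358
K_W = (4C−1)/(4C−4) + 0.615/C = 49.943/46.943 + 0.0483 = 1.1122
τ_max = K·8FD/(πd³) → F_max = τ_allow·πd³/(8DK)
F_max = 832·π·10.6³/(8·135.0·1.1122) = 3.1131e+06/1201.2 = 2591.7 N

2590 N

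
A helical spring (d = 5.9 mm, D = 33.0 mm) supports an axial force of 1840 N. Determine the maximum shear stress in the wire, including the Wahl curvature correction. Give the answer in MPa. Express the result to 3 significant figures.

Spring index C = D/d = 33.0/5.9 = 5.5932
K_W = (4C−1)/(4C−4) + 0.615/C = 21.373/18.373 + 0.1100 = 1.2732
τ₀ = 8FD/(πd³) = 8·1840·33.0/(π·5.9³) = 485760/645.22 = 752.86 MPa
τ_max = K·τ₀ = 1.2732 × 752.86 = 958.57 MPa

959 MPa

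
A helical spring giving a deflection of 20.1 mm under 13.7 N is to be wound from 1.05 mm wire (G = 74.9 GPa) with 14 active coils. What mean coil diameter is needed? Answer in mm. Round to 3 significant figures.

Required rate k = F/δ = 13.7/20.1 = 0.68159 N/mm
D = (Gd⁴/(8N_a·k))^(1/3) = (74.9×10³·1.05⁴/(8·14·0.68159))^(1/3)
  = (1192.6)^(1/3) = 10.6047 mm

10.6 mm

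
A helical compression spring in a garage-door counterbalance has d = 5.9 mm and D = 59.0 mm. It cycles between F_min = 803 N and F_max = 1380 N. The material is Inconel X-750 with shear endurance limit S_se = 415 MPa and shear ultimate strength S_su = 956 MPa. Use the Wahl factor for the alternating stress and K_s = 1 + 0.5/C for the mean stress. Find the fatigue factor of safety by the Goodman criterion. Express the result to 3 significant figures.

C = D/d = 59.0/5.9 = 10.0000; K_W = (4C−1)/(4C−4)+0.615/C = 1.1448; K_s = 1+0.5/C = 1.0500
F_a = (F_max−F_min)/2 = 288.5 N; F_m = (F_max+F_min)/2 = 1091.5 N
τ_a = K_W·8F_aD/(πd³) = 1.1448 × 211.05 = 241.62 MPa
τ_m = K_s·8F_mD/(πd³) = 1.0500 × 798.47 = 838.4 MPa
Goodman: 1/n_f = τ_a/S_se + τ_m/S_su = 241.62/415 + 838.4/956 = 0.58221 + 0.87698 = 1.4592
n_f = 1/1.4592 = 0.6853

0.685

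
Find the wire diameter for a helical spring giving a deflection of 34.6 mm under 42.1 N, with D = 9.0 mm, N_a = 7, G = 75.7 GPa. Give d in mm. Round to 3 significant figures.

0.900 mm

Required rate k = F/δ = 42.1/34.6 = 1.2168 N/mm
d = (8D³N_a·k / G)^(1/4) = (8·9.0³·7·1.2168 / (75.7×10³))^0.25
  = (0.65618)^0.25 = 0.9000 mm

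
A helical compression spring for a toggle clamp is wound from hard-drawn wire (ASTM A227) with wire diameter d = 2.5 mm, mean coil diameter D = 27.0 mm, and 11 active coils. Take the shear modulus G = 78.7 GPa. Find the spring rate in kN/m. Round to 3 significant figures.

k = Gd⁴/(8D³N_a) = (78.7×10³ × 2.5⁴) / (8 × 27.0³ × 11)
  = 3.07422e+06 / 1.7321e+06 = 1.7748 N/mm

1.77 kN/m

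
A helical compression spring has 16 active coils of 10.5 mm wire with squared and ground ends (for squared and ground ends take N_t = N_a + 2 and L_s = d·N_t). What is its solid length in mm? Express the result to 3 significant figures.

squared and ground ends: N_t = N_a + 2 = 16 + 2 = 18
L_s = d·N_t = 10.5 × 18 = 189 mm

189 mm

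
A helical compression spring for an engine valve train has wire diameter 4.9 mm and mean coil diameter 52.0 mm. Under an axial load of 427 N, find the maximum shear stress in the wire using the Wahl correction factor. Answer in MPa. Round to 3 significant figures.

546 MPa

Spring index C = D/d = 52.0/4.9 = 10.6122
K_W = (4C−1)/(4C−4) + 0.615/C = 41.449/38.449 + 0.0580 = 1.1360
τ₀ = 8FD/(πd³) = 8·427·52.0/(π·4.9³) = 177632/369.61 = 480.6 MPa
τ_max = K·τ₀ = 1.1360 × 480.6 = 545.95 MPa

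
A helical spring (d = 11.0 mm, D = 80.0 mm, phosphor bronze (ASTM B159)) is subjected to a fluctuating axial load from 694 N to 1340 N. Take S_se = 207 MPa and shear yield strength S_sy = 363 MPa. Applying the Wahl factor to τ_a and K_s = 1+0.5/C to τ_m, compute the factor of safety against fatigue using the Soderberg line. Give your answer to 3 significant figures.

1.34

C = D/d = 80.0/11.0 = 7.2727; K_W = (4C−1)/(4C−4)+0.615/C = 1.2041; K_s = 1+0.5/C = 1.0688
F_a = (F_max−F_min)/2 = 323 N; F_m = (F_max+F_min)/2 = 1017 N
τ_a = K_W·8F_aD/(πd³) = 1.2041 × 49.437 = 59.529 MPa
τ_m = K_s·8F_mD/(πd³) = 1.0688 × 155.66 = 166.36 MPa
Soderberg: 1/n_f = τ_a/S_se + τ_m/S_sy = 59.529/207 + 166.36/363 = 0.28758 + 0.45829 = 0.74587
n_f = 1/0.74587 = 1.341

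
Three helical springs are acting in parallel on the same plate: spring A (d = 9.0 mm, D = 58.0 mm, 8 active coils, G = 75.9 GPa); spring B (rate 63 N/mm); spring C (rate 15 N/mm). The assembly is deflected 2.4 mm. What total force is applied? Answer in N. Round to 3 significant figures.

k_A = Gd⁴/(8D³N_a) = (75.9×10³)(9.0⁴)/(8·58.0³·8) = 39.879 N/mm
Parallel: k_eq = 39.879 + 63 + 15 = 117.88 N/mm
F = k_eq·δ = 117.88·2.4 = 282.91 N

283 N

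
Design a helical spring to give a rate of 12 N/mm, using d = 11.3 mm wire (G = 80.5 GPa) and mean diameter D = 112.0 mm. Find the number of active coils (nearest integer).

N_a = Gd⁴/(8D³k) = (80.5×10³ × 11.3⁴)/(8 × 112.0³ × 12)
    = 1.31253e+09 / 1.34873e+08 = 9.732 → 10 coils

10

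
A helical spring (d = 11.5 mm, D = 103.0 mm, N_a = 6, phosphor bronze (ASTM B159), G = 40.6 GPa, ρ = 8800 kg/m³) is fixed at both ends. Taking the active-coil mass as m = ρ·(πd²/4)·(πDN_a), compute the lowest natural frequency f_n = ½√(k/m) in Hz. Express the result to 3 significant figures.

43.7 Hz

k = Gd⁴/(8D³N_a) = (40.6×10³)(11.5⁴)/(8·103.0³·6) = 13.538 N/mm = 13538 N/m
Wire length L = πDN_a = π·103.0·6 = 1941.5 mm
m = ρ·(πd²/4)·L = 8800 × 103.87×10⁻⁶ m² × 1.9415 m = 1.7746 kg
f_n = ½√(k/m) = 0.5·√(13538/1.7746) = 0.5·√(7628.8) = 43.672 Hz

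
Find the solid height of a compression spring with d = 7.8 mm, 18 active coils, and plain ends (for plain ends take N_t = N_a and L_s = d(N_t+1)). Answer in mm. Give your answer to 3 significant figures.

148 mm

plain ends: N_t = N_a = 18
L_s = d·(N_t+1) = 7.8 × 19 = 148.2 mm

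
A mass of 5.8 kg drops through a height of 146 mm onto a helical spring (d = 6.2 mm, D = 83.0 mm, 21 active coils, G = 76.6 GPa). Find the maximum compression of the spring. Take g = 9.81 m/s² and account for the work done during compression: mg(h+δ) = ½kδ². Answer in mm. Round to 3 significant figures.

176 mm

k = Gd⁴/(8D³N_a) = (76.6×10³)(6.2⁴)/(8·83.0³·21) = 1.1783 N/mm
W = mg = 5.8 × 9.81 = 56.898 N
½kδ² − Wδ − Wh = 0 → δ = (W + √(W² + 2kWh))/k
δ = (56.898 + √(3237.4 + 19576.4))/1.1783 = (56.898 + 151.04)/1.1783 = 176.48 mm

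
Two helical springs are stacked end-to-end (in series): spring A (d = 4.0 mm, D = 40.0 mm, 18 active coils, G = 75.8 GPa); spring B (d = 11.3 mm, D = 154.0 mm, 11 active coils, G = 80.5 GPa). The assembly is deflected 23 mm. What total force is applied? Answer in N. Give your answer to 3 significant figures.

k_A = Gd⁴/(8D³N_a) = (75.8×10³)(4.0⁴)/(8·40.0³·18) = 2.1056 N/mm
k_B = Gd⁴/(8D³N_a) = (80.5×10³)(11.3⁴)/(8·154.0³·11) = 4.0838 N/mm
Series: 1/k_eq = 1/2.1056 + 1/4.0838 = 0.7198; k_eq = 1.3893 N/mm
F = k_eq·δ = 1.3893·23 = 31.953 N

32.0 N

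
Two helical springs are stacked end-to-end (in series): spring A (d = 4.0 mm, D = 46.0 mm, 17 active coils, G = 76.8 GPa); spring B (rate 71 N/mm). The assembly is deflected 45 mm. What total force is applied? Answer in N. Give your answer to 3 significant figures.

65.5 N

k_A = Gd⁴/(8D³N_a) = (76.8×10³)(4.0⁴)/(8·46.0³·17) = 1.4852 N/mm
Series: 1/k_eq = 1/1.4852 + 1/71 = 0.68739; k_eq = 1.4548 N/mm
F = k_eq·δ = 1.4548·45 = 65.465 N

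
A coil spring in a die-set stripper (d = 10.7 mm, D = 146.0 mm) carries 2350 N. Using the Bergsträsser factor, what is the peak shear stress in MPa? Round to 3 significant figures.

782 MPa

Spring index C = D/d = 146.0/10.7 = 13.6449
K_B = (4C+2)/(4C−3) = 56.579/51.579 = 1.0969
τ₀ = 8FD/(πd³) = 8·2350·146.0/(π·10.7³) = 2.7448e+06/3848.6 = 713.2 MPa
τ_max = K·τ₀ = 1.0969 × 713.2 = 782.33 MPa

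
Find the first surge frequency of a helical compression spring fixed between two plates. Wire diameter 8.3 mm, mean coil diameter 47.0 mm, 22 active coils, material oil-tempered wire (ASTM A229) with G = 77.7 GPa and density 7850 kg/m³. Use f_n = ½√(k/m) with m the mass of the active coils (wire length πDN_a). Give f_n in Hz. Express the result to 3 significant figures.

k = Gd⁴/(8D³N_a) = (77.7×10³)(8.3⁴)/(8·47.0³·22) = 20.18 N/mm = 20180 N/m
Wire length L = πDN_a = π·47.0·22 = 3248.4 mm
m = ρ·(πd²/4)·L = 7850 × 54.106×10⁻⁶ m² × 3.2484 m = 1.3797 kg
f_n = ½√(k/m) = 0.5·√(20180/1.3797) = 0.5·√(14627) = 60.47 Hz

60.5 Hz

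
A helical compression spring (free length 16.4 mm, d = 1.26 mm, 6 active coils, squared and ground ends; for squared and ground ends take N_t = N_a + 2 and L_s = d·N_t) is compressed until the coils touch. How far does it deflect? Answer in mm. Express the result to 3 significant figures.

N_t = 8; L_s = 1.26·8 = 10.08 mm
δ_solid = L₀ − L_s = 16.4 − 10.08 = 6.32 mm

6.32 mm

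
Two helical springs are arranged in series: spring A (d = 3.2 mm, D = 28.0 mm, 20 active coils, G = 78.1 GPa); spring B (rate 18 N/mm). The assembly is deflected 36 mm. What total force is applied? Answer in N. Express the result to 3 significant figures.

74.3 N

k_A = Gd⁴/(8D³N_a) = (78.1×10³)(3.2⁴)/(8·28.0³·20) = 2.3316 N/mm
Series: 1/k_eq = 1/2.3316 + 1/18 = 0.48444; k_eq = 2.0642 N/mm
F = k_eq·δ = 2.0642·36 = 74.312 N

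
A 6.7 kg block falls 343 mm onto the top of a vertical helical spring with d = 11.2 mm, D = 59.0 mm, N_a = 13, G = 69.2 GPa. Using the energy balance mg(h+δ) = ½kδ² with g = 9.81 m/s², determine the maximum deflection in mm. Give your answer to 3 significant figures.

k = Gd⁴/(8D³N_a) = (69.2×10³)(11.2⁴)/(8·59.0³·13) = 50.979 N/mm
W = mg = 6.7 × 9.81 = 65.727 N
½kδ² − Wδ − Wh = 0 → δ = (W + √(W² + 2kWh))/k
δ = (65.727 + √(4320 + 2.29856e+06))/50.979 = (65.727 + 1517.5)/50.979 = 31.057 mm

31.1 mm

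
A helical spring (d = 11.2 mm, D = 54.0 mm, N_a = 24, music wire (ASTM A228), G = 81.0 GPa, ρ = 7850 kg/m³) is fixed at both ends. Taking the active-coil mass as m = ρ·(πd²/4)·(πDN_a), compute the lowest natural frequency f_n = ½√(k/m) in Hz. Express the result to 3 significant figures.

k = Gd⁴/(8D³N_a) = (81.0×10³)(11.2⁴)/(8·54.0³·24) = 42.157 N/mm = 42157 N/m
Wire length L = πDN_a = π·54.0·24 = 4071.5 mm
m = ρ·(πd²/4)·L = 7850 × 98.52×10⁻⁶ m² × 4.0715 m = 3.1488 kg
f_n = ½√(k/m) = 0.5·√(42157/3.1488) = 0.5·√(13388) = 57.854 Hz

57.9 Hz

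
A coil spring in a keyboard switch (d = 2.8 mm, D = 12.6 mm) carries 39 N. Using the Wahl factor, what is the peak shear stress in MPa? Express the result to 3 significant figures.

77.0 MPa

Spring index C = D/d = 12.6/2.8 = 4.5000
K_W = (4C−1)/(4C−4) + 0.615/C = 17.000/14.000 + 0.1367 = 1.3510
τ₀ = 8FD/(πd³) = 8·39·12.6/(π·2.8³) = 3931.2/68.964 = 57.003 MPa
τ_max = K·τ₀ = 1.3510 × 57.003 = 77.009 MPa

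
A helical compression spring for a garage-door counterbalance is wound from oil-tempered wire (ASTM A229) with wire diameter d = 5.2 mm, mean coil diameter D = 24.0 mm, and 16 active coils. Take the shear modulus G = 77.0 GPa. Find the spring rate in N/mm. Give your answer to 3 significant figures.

k = Gd⁴/(8D³N_a) = (77.0×10³ × 5.2⁴) / (8 × 24.0³ × 16)
  = 5.62994e+07 / 1.76947e+06 = 31.817 N/mm

31.8 N/mm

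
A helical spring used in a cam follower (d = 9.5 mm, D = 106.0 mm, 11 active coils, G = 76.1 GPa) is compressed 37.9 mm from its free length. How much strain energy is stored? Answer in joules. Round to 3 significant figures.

k = Gd⁴/(8D³N_a) = (76.1×10³)(9.5⁴)/(8·106.0³·11) = 5.914 N/mm
U = ½kδ² = 0.5 × 5.914 × 37.9² = 4247.4 N·mm = 4.2474 J

4.25 J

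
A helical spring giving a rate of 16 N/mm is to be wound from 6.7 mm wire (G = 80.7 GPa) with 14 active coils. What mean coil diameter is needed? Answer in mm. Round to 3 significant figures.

44.9 mm

D = (Gd⁴/(8N_a·k))^(1/3) = (80.7×10³·6.7⁴/(8·14·16))^(1/3)
  = (90747.5)^(1/3) = 44.9378 mm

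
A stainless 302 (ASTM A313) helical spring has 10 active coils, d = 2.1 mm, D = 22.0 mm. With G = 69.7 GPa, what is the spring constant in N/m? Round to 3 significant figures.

1590 N/m

k = Gd⁴/(8D³N_a) = (69.7×10³ × 2.1⁴) / (8 × 22.0³ × 10)
  = 1.35553e+06 / 851840 = 1.5913 N/mm = 1591.3 N/m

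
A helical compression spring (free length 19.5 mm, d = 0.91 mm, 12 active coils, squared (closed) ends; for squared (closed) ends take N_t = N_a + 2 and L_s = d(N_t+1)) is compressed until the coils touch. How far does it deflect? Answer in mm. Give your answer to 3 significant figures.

N_t = 14; L_s = 0.91·15 = 13.65 mm
δ_solid = L₀ − L_s = 19.5 − 13.65 = 5.85 mm

5.85 mm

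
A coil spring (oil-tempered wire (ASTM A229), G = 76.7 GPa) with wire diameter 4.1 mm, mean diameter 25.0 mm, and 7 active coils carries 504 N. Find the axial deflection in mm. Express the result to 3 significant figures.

20.3 mm

k = Gd⁴/(8D³N_a) = (76.7×10³)(4.1⁴)/(8·25.0³·7) = 24.77 N/mm
δ = F/k = 504 / 24.77 = 20.347 mm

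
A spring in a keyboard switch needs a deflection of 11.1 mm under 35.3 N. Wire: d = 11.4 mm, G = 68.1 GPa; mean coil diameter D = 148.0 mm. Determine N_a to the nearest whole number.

14

Required rate k = F/δ = 35.3/11.1 = 3.1802 N/mm
N_a = Gd⁴/(8D³k) = (68.1×10³ × 11.4⁴)/(8 × 148.0³ × 3.1802)
    = 1.15018e+09 / 8.24759e+07 = 13.95 → 14 coils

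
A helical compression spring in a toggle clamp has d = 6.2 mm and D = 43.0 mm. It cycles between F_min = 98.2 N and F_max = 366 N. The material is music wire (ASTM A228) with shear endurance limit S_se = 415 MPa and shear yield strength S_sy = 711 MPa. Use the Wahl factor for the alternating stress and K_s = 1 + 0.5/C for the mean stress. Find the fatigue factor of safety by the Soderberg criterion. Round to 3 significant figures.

2.93

C = D/d = 43.0/6.2 = 6.9355; K_W = (4C−1)/(4C−4)+0.615/C = 1.2150; K_s = 1+0.5/C = 1.0721
F_a = (F_max−F_min)/2 = 133.9 N; F_m = (F_max+F_min)/2 = 232.1 N
τ_a = K_W·8F_aD/(πd³) = 1.2150 × 61.52 = 74.748 MPa
τ_m = K_s·8F_mD/(πd³) = 1.0721 × 106.64 = 114.32 MPa
Soderberg: 1/n_f = τ_a/S_se + τ_m/S_sy = 74.748/415 + 114.32/711 = 0.18012 + 0.16079 = 0.34091
n_f = 1/0.34091 = 2.933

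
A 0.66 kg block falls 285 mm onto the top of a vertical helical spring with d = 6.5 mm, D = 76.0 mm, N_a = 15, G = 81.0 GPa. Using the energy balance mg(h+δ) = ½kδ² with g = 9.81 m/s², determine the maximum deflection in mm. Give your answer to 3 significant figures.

k = Gd⁴/(8D³N_a) = (81.0×10³)(6.5⁴)/(8·76.0³·15) = 2.7448 N/mm
W = mg = 0.66 × 9.81 = 6.4746 N
½kδ² − Wδ − Wh = 0 → δ = (W + √(W² + 2kWh))/k
δ = (6.4746 + √(41.92 + 10129.9))/2.7448 = (6.4746 + 100.86)/2.7448 = 39.102 mm

39.1 mm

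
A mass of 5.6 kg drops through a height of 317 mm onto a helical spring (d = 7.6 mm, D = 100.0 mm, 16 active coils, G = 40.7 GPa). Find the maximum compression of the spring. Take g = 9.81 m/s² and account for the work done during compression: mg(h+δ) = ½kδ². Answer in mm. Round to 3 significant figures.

k = Gd⁴/(8D³N_a) = (40.7×10³)(7.6⁴)/(8·100.0³·16) = 1.0608 N/mm
W = mg = 5.6 × 9.81 = 54.936 N
½kδ² − Wδ − Wh = 0 → δ = (W + √(W² + 2kWh))/k
δ = (54.936 + √(3018 + 36947.5))/1.0608 = (54.936 + 199.91)/1.0608 = 240.24 mm

240 mm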